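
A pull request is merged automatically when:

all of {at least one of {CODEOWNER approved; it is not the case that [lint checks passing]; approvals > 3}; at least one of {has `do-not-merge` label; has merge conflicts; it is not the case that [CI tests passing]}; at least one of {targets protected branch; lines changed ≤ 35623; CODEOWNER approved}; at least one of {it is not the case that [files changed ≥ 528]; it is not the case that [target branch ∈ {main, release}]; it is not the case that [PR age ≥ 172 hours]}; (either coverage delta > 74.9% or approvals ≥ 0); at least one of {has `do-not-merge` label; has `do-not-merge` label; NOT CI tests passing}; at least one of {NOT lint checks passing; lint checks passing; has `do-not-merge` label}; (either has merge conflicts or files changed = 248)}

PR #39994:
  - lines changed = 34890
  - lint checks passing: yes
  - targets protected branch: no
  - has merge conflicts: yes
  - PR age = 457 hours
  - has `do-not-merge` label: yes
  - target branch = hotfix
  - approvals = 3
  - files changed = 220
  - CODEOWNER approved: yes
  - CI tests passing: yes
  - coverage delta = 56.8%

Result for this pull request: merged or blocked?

Merged

Atomic conditions:
  CODEOWNER approved: yes → true
  lint checks passing: yes → true
  approvals > 3: 3 > 3 is false
  has `do-not-merge` label: yes → true
  has merge conflicts: yes → true
  CI tests passing: yes → true
  targets protected branch: no → false
  lines changed ≤ 35623: 34890 ≤ 35623 is true
  files changed ≥ 528: 220 ≥ 528 is false
  target branch ∈ {main, release}: hotfix is not in the set → false
  PR age ≥ 172 hours: 457 ≥ 172 is true
  coverage delta > 74.9%: 56.8 > 74.9 is false
  approvals ≥ 0: 3 ≥ 0 is true
  NOT CI tests passing: yes → false
  NOT lint checks passing: yes → false
  files changed = 248: 220 == 248 is false
Combine:
[1.2] NOT true = false
[1] true OR false OR false = true
[2.3] NOT true = false
[2] true OR true OR false = true
[3] false OR true OR true = true
[4.1] NOT false = true
[4.2] NOT false = true
[4.3] NOT true = false
[4] true OR true OR false = true
[5] false OR true = true
[6] true OR true OR false = true
[7] false OR true OR true = true
[8] true OR false = true
[root] true AND true AND true AND true AND true AND true AND true AND true = true
Overall: true → merged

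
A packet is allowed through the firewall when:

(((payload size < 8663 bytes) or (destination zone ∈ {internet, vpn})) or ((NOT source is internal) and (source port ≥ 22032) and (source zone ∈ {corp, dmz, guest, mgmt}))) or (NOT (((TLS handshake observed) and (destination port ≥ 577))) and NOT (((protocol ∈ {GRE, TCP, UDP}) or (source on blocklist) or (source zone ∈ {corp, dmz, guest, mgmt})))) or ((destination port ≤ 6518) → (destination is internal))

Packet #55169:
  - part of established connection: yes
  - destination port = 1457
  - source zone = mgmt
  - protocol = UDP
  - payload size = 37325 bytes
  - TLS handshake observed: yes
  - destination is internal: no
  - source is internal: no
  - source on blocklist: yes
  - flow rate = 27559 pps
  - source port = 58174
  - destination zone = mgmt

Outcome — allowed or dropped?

Atomic conditions:
  payload size < 8663 bytes: 37325 < 8663 is false
  destination zone ∈ {internet, vpn}: mgmt is not in the set → false
  NOT source is internal: no → true
  source port ≥ 22032: 58174 ≥ 22032 is true
  source zone ∈ {corp, dmz, guest, mgmt}: mgmt is in the set → true
  TLS handshake observed: yes → true
  destination port ≥ 577: 1457 ≥ 577 is true
  protocol ∈ {GRE, TCP, UDP}: UDP is in the set → true
  source on blocklist: yes → true
  destination port ≤ 6518: 1457 ≤ 6518 is true
  destination is internal: no → false
Combine:
[1.1] false OR false = false
[1.2] true AND true AND true = true
[1] false OR true = true
[2.1.1] true AND true = true
[2.1] NOT true = false
[2.2.1] true OR true OR true = true
[2.2] NOT true = false
[2] false AND false = false
[3] true → false = false
[root] true OR false OR false = true
Overall: true → allowed

Allowed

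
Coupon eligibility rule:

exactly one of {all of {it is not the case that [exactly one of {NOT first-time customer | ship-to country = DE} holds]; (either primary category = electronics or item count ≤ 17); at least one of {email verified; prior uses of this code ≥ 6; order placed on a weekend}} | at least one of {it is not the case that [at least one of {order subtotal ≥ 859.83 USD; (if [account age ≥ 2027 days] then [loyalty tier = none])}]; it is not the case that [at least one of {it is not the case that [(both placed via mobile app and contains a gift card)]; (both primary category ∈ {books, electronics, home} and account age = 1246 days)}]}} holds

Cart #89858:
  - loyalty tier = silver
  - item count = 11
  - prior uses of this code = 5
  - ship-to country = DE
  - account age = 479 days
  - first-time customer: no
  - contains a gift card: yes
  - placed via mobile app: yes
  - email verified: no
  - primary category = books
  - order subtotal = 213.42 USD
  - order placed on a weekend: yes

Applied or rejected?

Rejected

Atomic conditions:
  NOT first-time customer: no → true
  ship-to country = DE: DE == DE is true
  primary category = electronics: books == electronics is false
  item count ≤ 17: 11 ≤ 17 is true
  email verified: no → false
  prior uses of this code ≥ 6: 5 ≥ 6 is false
  order placed on a weekend: yes → true
  order subtotal ≥ 859.83 USD: 213.42 ≥ 859.83 is false
  account age ≥ 2027 days: 479 ≥ 2027 is false
  loyalty tier = none: silver == none is false
  placed via mobile app: yes → true
  contains a gift card: yes → true
  primary category ∈ {books, electronics, home}: books is in the set → true
  account age = 1246 days: 479 == 1246 is false
Combine:
[1.1.1] exactly-one(true, true) = false
[1.1] NOT false = true
[1.2] false OR true = true
[1.3] false OR false OR true = true
[1] true AND true AND true = true
[2.1.1.2] false → false (antecedent false ⇒ implication holds) = true
[2.1.1] false OR true = true
[2.1] NOT true = false
[2.2.1.1.1] true AND true = true
[2.2.1.1] NOT true = false
[2.2.1.2] true AND false = false
[2.2.1] false OR false = false
[2.2] NOT false = true
[2] false OR true = true
[root] exactly-one(true, true) = false
Overall: false → rejected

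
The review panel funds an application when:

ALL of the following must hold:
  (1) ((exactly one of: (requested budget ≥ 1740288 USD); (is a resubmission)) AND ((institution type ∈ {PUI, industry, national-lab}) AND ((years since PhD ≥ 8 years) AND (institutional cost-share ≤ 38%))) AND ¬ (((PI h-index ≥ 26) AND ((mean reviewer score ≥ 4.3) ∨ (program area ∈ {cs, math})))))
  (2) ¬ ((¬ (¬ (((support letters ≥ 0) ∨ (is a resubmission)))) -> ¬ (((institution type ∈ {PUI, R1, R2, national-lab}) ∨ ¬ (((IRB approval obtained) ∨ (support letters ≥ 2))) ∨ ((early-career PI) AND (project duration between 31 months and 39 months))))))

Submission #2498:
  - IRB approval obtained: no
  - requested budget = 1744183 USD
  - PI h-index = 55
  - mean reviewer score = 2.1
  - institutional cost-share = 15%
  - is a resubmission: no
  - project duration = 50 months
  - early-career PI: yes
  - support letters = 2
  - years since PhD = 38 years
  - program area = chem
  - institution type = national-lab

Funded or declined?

Funded

Atomic conditions:
  requested budget ≥ 1740288 USD: 1744183 ≥ 1740288 is true
  is a resubmission: no → false
  institution type ∈ {PUI, industry, national-lab}: national-lab is in the set → true
  years since PhD ≥ 8 years: 38 ≥ 8 is true
  institutional cost-share ≤ 38%: 15 ≤ 38 is true
  PI h-index ≥ 26: 55 ≥ 26 is true
  mean reviewer score ≥ 4.3: 2.1 ≥ 4.3 is false
  program area ∈ {cs, math}: chem is not in the set → false
  support letters ≥ 0: 2 ≥ 0 is true
  institution type ∈ {PUI, R1, R2, national-lab}: national-lab is in the set → true
  IRB approval obtained: no → false
  support letters ≥ 2: 2 ≥ 2 is true
  early-career PI: yes → true
  project duration between 31 months and 39 months: 50 in [31, 39] is false
Combine:
[1.1] exactly-one(true, false) = true
[1.2.2] true AND true = true
[1.2] true AND true = true
[1.3.1.2] false OR false = false
[1.3.1] true AND false = false
[1.3] NOT false = true
[1] true AND true AND true = true
[2.1.1.1.1] true OR false = true
[2.1.1.1] NOT true = false
[2.1.1] NOT false = true
[2.1.2.1.2.1] false OR true = true
[2.1.2.1.2] NOT true = false
[2.1.2.1.3] true AND false = false
[2.1.2.1] true OR false OR false = true
[2.1.2] NOT true = false
[2.1] true → false = false
[2] NOT false = true
[root] true AND true = true
Overall: true → funded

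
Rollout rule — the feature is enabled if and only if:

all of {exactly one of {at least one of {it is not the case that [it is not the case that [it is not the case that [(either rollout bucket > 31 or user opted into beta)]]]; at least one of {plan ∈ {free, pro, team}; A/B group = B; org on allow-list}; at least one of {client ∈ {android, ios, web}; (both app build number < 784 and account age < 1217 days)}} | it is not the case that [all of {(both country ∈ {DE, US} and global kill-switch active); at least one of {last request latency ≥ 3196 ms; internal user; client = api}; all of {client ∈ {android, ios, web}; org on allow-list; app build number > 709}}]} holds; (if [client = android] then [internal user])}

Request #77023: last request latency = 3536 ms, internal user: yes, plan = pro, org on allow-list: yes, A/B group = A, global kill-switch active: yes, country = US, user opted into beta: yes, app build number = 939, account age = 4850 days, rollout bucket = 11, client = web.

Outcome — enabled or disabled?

Enabled

Atomic conditions:
  rollout bucket > 31: 11 > 31 is false
  user opted into beta: yes → true
  plan ∈ {free, pro, team}: pro is in the set → true
  A/B group = B: A == B is false
  org on allow-list: yes → true
  client ∈ {android, ios, web}: web is in the set → true
  app build number < 784: 939 < 784 is false
  account age < 1217 days: 4850 < 1217 is false
  country ∈ {DE, US}: US is in the set → true
  global kill-switch active: yes → true
  last request latency ≥ 3196 ms: 3536 ≥ 3196 is true
  internal user: yes → true
  client = api: web == api is false
  app build number > 709: 939 > 709 is true
  client = android: web == android is false
Combine:
[1.1.1.1.1.1] false OR true = true
[1.1.1.1.1] NOT true = false
[1.1.1.1] NOT false = true
[1.1.1] NOT true = false
[1.1.2] true OR false OR true = true
[1.1.3.2] false AND false = false
[1.1.3] true OR false = true
[1.1] false OR true OR true = true
[1.2.1.1] true AND true = true
[1.2.1.2] true OR true OR false = true
[1.2.1.3] true AND true AND true = true
[1.2.1] true AND true AND true = true
[1.2] NOT true = false
[1] exactly-one(true, false) = true
[2] false → true (antecedent false ⇒ implication holds) = true
[root] true AND true = true
Overall: true → enabled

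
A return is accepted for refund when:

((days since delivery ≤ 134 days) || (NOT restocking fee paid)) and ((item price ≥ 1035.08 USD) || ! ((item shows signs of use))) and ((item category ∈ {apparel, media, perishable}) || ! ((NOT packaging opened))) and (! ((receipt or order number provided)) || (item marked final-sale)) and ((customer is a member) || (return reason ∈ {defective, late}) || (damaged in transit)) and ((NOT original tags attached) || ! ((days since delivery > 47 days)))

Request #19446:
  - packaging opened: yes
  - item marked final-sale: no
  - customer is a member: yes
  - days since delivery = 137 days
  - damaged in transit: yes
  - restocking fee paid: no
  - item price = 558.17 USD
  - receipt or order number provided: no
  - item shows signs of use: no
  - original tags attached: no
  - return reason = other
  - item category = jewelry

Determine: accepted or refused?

Atomic conditions:
  days since delivery ≤ 134 days: 137 ≤ 134 is false
  NOT restocking fee paid: no → true
  item price ≥ 1035.08 USD: 558.17 ≥ 1035.08 is false
  item shows signs of use: no → false
  item category ∈ {apparel, media, perishable}: jewelry is not in the set → false
  NOT packaging opened: yes → false
  receipt or order number provided: no → false
  item marked final-sale: no → false
  customer is a member: yes → true
  return reason ∈ {defective, late}: other is not in the set → false
  damaged in transit: yes → true
  NOT original tags attached: no → true
  days since delivery > 47 days: 137 > 47 is true
Combine:
[1] false OR true = true
[2.2] NOT false = true
[2] false OR true = true
[3.2] NOT false = true
[3] false OR true = true
[4.1] NOT false = true
[4] true OR false = true
[5] true OR false OR true = true
[6.2] NOT true = false
[6] true OR false = true
[root] true AND true AND true AND true AND true AND true = true
Overall: true → accepted

Accepted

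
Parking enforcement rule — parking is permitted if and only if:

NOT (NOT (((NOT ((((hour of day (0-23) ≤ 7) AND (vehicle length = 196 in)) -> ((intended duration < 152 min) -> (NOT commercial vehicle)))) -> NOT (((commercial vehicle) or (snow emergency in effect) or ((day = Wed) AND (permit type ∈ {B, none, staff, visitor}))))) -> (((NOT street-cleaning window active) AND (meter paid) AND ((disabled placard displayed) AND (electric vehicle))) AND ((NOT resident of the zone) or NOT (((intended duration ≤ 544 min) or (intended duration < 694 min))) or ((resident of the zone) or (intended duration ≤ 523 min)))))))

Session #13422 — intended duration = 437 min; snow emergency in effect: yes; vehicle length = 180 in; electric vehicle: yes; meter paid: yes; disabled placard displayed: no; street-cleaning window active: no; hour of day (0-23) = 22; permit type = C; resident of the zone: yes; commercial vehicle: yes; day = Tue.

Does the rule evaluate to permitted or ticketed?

Atomic conditions:
  hour of day (0-23) ≤ 7: 22 ≤ 7 is false
  vehicle length = 196 in: 180 == 196 is false
  intended duration < 152 min: 437 < 152 is false
  NOT commercial vehicle: yes → false
  commercial vehicle: yes → true
  snow emergency in effect: yes → true
  day = Wed: Tue == Wed is false
  permit type ∈ {B, none, staff, visitor}: C is not in the set → false
  NOT street-cleaning window active: no → true
  meter paid: yes → true
  disabled placard displayed: no → false
  electric vehicle: yes → true
  NOT resident of the zone: yes → false
  intended duration ≤ 544 min: 437 ≤ 544 is true
  intended duration < 694 min: 437 < 694 is true
  resident of the zone: yes → true
  intended duration ≤ 523 min: 437 ≤ 523 is true
Combine:
[1.1.1.1.1.1] false AND false = false
[1.1.1.1.1.2] false → false (antecedent false ⇒ implication holds) = true
[1.1.1.1.1] false → true (antecedent false ⇒ implication holds) = true
[1.1.1.1] NOT true = false
[1.1.1.2.1.3] false AND false = false
[1.1.1.2.1] true OR true OR false = true
[1.1.1.2] NOT true = false
[1.1.1] false → false (antecedent false ⇒ implication holds) = true
[1.1.2.1.3] false AND true = false
[1.1.2.1] true AND true AND false = false
[1.1.2.2.2.1] true OR true = true
[1.1.2.2.2] NOT true = false
[1.1.2.2.3] true OR true = true
[1.1.2.2] false OR false OR true = true
[1.1.2] false AND true = false
[1.1] true → false = false
[1] NOT false = true
[root] NOT true = false
Overall: false → ticketed

Ticketed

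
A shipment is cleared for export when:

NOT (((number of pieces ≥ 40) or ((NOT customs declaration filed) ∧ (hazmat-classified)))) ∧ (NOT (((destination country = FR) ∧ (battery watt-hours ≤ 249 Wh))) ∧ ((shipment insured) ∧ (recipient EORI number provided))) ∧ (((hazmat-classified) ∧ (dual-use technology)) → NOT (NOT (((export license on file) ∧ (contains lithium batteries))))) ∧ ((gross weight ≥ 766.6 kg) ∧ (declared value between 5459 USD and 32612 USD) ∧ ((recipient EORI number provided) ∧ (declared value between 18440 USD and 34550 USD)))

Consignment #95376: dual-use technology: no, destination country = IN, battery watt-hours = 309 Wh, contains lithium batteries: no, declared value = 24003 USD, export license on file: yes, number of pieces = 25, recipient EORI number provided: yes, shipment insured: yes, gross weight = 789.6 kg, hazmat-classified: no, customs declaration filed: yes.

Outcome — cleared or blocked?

Atomic conditions:
  number of pieces ≥ 40: 25 ≥ 40 is false
  NOT customs declaration filed: yes → false
  hazmat-classified: no → false
  destination country = FR: IN == FR is false
  battery watt-hours ≤ 249 Wh: 309 ≤ 249 is false
  shipment insured: yes → true
  recipient EORI number provided: yes → true
  dual-use technology: no → false
  export license on file: yes → true
  contains lithium batteries: no → false
  gross weight ≥ 766.6 kg: 789.6 ≥ 766.6 is true
  declared value between 5459 USD and 32612 USD: 24003 in [5459, 32612] is true
  declared value between 18440 USD and 34550 USD: 24003 in [18440, 34550] is true
Combine:
[1.1.2] false AND false = false
[1.1] false OR false = false
[1] NOT false = true
[2.1.1] false AND false = false
[2.1] NOT false = true
[2.2] true AND true = true
[2] true AND true = true
[3.1] false AND false = false
[3.2.1.1] true AND false = false
[3.2.1] NOT false = true
[3.2] NOT true = false
[3] false → false (antecedent false ⇒ implication holds) = true
[4.3] true AND true = true
[4] true AND true AND true = true
[root] true AND true AND true AND true = true
Overall: true → cleared

Cleared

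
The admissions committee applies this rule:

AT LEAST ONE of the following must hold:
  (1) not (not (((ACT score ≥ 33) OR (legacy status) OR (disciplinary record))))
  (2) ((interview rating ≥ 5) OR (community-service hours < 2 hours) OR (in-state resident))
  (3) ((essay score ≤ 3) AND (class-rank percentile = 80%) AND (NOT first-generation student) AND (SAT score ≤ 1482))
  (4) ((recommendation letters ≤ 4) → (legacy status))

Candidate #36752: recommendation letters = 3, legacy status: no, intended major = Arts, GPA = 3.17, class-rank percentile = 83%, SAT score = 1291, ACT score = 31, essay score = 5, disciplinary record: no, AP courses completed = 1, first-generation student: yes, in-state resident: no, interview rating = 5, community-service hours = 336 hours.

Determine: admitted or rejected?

Admitted

Atomic conditions:
  ACT score ≥ 33: 31 ≥ 33 is false
  legacy status: no → false
  disciplinary record: no → false
  interview rating ≥ 5: 5 ≥ 5 is true
  community-service hours < 2 hours: 336 < 2 is false
  in-state resident: no → false
  essay score ≤ 3: 5 ≤ 3 is false
  class-rank percentile = 80%: 83 == 80 is false
  NOT first-generation student: yes → false
  SAT score ≤ 1482: 1291 ≤ 1482 is true
  recommendation letters ≤ 4: 3 ≤ 4 is true
Combine:
[1.1.1] false OR false OR false = false
[1.1] NOT false = true
[1] NOT true = false
[2] true OR false OR false = true
[3] false AND false AND false AND true = false
[4] true → false = false
[root] false OR true OR false OR false = true
Overall: true → admitted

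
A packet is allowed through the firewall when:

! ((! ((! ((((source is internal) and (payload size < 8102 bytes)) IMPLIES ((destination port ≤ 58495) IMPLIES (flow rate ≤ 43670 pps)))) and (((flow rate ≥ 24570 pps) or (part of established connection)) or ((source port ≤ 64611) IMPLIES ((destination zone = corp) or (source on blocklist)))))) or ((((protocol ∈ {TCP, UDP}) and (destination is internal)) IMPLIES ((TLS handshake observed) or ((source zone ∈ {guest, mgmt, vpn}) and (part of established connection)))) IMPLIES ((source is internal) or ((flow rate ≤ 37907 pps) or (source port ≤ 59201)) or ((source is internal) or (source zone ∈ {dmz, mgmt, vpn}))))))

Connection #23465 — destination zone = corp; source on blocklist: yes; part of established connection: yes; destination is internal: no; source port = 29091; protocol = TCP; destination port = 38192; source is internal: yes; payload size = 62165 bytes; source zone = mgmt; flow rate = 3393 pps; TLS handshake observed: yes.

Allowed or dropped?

Dropped

Atomic conditions:
  source is internal: yes → true
  payload size < 8102 bytes: 62165 < 8102 is false
  destination port ≤ 58495: 38192 ≤ 58495 is true
  flow rate ≤ 43670 pps: 3393 ≤ 43670 is true
  flow rate ≥ 24570 pps: 3393 ≥ 24570 is false
  part of established connection: yes → true
  source port ≤ 64611: 29091 ≤ 64611 is true
  destination zone = corp: corp == corp is true
  source on blocklist: yes → true
  protocol ∈ {TCP, UDP}: TCP is in the set → true
  destination is internal: no → false
  TLS handshake observed: yes → true
  source zone ∈ {guest, mgmt, vpn}: mgmt is in the set → true
  flow rate ≤ 37907 pps: 3393 ≤ 37907 is true
  source port ≤ 59201: 29091 ≤ 59201 is true
  source zone ∈ {dmz, mgmt, vpn}: mgmt is in the set → true
Combine:
[1.1.1.1.1.1] true AND false = false
[1.1.1.1.1.2] true → true = true
[1.1.1.1.1] false → true (antecedent false ⇒ implication holds) = true
[1.1.1.1] NOT true = false
[1.1.1.2.1] false OR true = true
[1.1.1.2.2.2] true OR true = true
[1.1.1.2.2] true → true = true
[1.1.1.2] true OR true = true
[1.1.1] false AND true = false
[1.1] NOT false = true
[1.2.1.1] true AND false = false
[1.2.1.2.2] true AND true = true
[1.2.1.2] true OR true = true
[1.2.1] false → true (antecedent false ⇒ implication holds) = true
[1.2.2.2] true OR true = true
[1.2.2.3] true OR true = true
[1.2.2] true OR true OR true = true
[1.2] true → true = true
[1] true OR true = true
[root] NOT true = false
Overall: false → dropped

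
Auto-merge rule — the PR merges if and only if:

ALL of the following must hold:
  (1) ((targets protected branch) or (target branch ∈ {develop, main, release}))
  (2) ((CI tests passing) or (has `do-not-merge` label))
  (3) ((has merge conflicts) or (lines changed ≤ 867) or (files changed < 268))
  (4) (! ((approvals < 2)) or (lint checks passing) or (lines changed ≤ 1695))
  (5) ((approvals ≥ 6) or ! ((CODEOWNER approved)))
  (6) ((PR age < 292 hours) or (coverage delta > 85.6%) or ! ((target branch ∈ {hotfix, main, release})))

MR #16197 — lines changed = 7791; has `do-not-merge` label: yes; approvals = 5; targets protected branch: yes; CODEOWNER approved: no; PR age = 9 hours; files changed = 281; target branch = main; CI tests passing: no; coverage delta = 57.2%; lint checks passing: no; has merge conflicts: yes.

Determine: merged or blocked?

Atomic conditions:
  targets protected branch: yes → true
  target branch ∈ {develop, main, release}: main is in the set → true
  CI tests passing: no → false
  has `do-not-merge` label: yes → true
  has merge conflicts: yes → true
  lines changed ≤ 867: 7791 ≤ 867 is false
  files changed < 268: 281 < 268 is false
  approvals < 2: 5 < 2 is false
  lint checks passing: no → false
  lines changed ≤ 1695: 7791 ≤ 1695 is false
  approvals ≥ 6: 5 ≥ 6 is false
  CODEOWNER approved: no → false
  PR age < 292 hours: 9 < 292 is true
  coverage delta > 85.6%: 57.2 > 85.6 is false
  target branch ∈ {hotfix, main, release}: main is in the set → true
Combine:
[1] true OR true = true
[2] false OR true = true
[3] true OR false OR false = true
[4.1] NOT false = true
[4] true OR false OR false = true
[5.2] NOT false = true
[5] false OR true = true
[6.3] NOT true = false
[6] true OR false OR false = true
[root] true AND true AND true AND true AND true AND true = true
Overall: true → merged

Merged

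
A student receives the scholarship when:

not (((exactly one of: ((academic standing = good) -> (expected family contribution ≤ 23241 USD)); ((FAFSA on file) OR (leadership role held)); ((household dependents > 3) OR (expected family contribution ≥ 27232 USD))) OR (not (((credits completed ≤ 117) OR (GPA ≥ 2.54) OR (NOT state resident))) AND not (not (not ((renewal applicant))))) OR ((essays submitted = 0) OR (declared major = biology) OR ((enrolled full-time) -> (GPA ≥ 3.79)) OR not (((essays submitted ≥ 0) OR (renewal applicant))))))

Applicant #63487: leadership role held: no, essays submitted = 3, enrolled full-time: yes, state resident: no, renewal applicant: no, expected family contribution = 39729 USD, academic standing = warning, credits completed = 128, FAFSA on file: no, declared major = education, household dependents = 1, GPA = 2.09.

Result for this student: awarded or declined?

Atomic conditions:
  academic standing = good: warning == good is false
  expected family contribution ≤ 23241 USD: 39729 ≤ 23241 is false
  FAFSA on file: no → false
  leadership role held: no → false
  household dependents > 3: 1 > 3 is false
  expected family contribution ≥ 27232 USD: 39729 ≥ 27232 is true
  credits completed ≤ 117: 128 ≤ 117 is false
  GPA ≥ 2.54: 2.09 ≥ 2.54 is false
  NOT state resident: no → true
  renewal applicant: no → false
  essays submitted = 0: 3 == 0 is false
  declared major = biology: education == biology is false
  enrolled full-time: yes → true
  GPA ≥ 3.79: 2.09 ≥ 3.79 is false
  essays submitted ≥ 0: 3 ≥ 0 is true
Combine:
[1.1.1] false → false (antecedent false ⇒ implication holds) = true
[1.1.2] false OR false = false
[1.1.3] false OR true = true
[1.1] exactly-one(true, false, true) = false
[1.2.1.1] false OR false OR true = true
[1.2.1] NOT true = false
[1.2.2.1.1] NOT false = true
[1.2.2.1] NOT true = false
[1.2.2] NOT false = true
[1.2] false AND true = false
[1.3.3] true → false = false
[1.3.4.1] true OR false = true
[1.3.4] NOT true = false
[1.3] false OR false OR false OR false = false
[1] false OR false OR false = false
[root] NOT false = true
Overall: true → awarded

Awarded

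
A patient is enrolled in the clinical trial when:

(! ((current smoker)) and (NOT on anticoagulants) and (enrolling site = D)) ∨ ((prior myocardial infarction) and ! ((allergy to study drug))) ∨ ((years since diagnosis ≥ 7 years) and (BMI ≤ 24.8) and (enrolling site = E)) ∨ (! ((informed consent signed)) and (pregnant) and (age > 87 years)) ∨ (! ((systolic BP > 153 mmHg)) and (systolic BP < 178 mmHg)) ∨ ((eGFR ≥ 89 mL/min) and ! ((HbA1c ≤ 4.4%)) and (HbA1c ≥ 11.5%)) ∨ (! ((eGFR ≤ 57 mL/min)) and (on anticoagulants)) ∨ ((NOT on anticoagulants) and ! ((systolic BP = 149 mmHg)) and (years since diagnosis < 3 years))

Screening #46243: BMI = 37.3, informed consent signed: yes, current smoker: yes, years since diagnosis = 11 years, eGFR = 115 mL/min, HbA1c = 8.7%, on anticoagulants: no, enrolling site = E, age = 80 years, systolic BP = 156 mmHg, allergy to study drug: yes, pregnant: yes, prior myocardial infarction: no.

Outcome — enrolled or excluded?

Excluded

Atomic conditions:
  current smoker: yes → true
  NOT on anticoagulants: no → true
  enrolling site = D: E == D is false
  prior myocardial infarction: no → false
  allergy to study drug: yes → true
  years since diagnosis ≥ 7 years: 11 ≥ 7 is true
  BMI ≤ 24.8: 37.3 ≤ 24.8 is false
  enrolling site = E: E == E is true
  informed consent signed: yes → true
  pregnant: yes → true
  age > 87 years: 80 > 87 is false
  systolic BP > 153 mmHg: 156 > 153 is true
  systolic BP < 178 mmHg: 156 < 178 is true
  eGFR ≥ 89 mL/min: 115 ≥ 89 is true
  HbA1c ≤ 4.4%: 8.7 ≤ 4.4 is false
  HbA1c ≥ 11.5%: 8.7 ≥ 11.5 is false
  eGFR ≤ 57 mL/min: 115 ≤ 57 is false
  on anticoagulants: no → false
  systolic BP = 149 mmHg: 156 == 149 is false
  years since diagnosis < 3 years: 11 < 3 is false
Combine:
[1.1] NOT true = false
[1] false AND true AND false = false
[2.2] NOT true = false
[2] false AND false = false
[3] true AND false AND true = false
[4.1] NOT true = false
[4] false AND true AND false = false
[5.1] NOT true = false
[5] false AND true = false
[6.2] NOT false = true
[6] true AND true AND false = false
[7.1] NOT false = true
[7] true AND false = false
[8.2] NOT false = true
[8] true AND true AND false = false
[root] false OR false OR false OR false OR false OR false OR false OR false = false
Overall: false → excluded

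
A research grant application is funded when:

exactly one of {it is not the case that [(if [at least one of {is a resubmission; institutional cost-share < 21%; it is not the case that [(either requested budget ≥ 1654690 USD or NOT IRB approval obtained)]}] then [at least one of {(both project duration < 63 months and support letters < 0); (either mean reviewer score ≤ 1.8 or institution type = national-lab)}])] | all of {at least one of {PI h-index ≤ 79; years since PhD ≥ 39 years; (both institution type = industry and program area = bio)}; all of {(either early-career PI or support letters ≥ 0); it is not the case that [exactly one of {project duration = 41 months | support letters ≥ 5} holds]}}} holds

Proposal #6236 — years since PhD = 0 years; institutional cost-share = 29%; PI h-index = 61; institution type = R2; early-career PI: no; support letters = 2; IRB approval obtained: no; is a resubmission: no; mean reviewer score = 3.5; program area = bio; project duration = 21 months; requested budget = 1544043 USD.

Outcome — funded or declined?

Funded

Atomic conditions:
  is a resubmission: no → false
  institutional cost-share < 21%: 29 < 21 is false
  requested budget ≥ 1654690 USD: 1544043 ≥ 1654690 is false
  NOT IRB approval obtained: no → true
  project duration < 63 months: 21 < 63 is true
  support letters < 0: 2 < 0 is false
  mean reviewer score ≤ 1.8: 3.5 ≤ 1.8 is false
  institution type = national-lab: R2 == national-lab is false
  PI h-index ≤ 79: 61 ≤ 79 is true
  years since PhD ≥ 39 years: 0 ≥ 39 is false
  institution type = industry: R2 == industry is false
  program area = bio: bio == bio is true
  early-career PI: no → false
  support letters ≥ 0: 2 ≥ 0 is true
  project duration = 41 months: 21 == 41 is false
  support letters ≥ 5: 2 ≥ 5 is false
Combine:
[1.1.1.3.1] false OR true = true
[1.1.1.3] NOT true = false
[1.1.1] false OR false OR false = false
[1.1.2.1] true AND false = false
[1.1.2.2] false OR false = false
[1.1.2] false OR false = false
[1.1] false → false (antecedent false ⇒ implication holds) = true
[1] NOT true = false
[2.1.3] false AND true = false
[2.1] true OR false OR false = true
[2.2.1] false OR true = true
[2.2.2.1] exactly-one(false, false) = false
[2.2.2] NOT false = true
[2.2] true AND true = true
[2] true AND true = true
[root] exactly-one(false, true) = true
Overall: true → funded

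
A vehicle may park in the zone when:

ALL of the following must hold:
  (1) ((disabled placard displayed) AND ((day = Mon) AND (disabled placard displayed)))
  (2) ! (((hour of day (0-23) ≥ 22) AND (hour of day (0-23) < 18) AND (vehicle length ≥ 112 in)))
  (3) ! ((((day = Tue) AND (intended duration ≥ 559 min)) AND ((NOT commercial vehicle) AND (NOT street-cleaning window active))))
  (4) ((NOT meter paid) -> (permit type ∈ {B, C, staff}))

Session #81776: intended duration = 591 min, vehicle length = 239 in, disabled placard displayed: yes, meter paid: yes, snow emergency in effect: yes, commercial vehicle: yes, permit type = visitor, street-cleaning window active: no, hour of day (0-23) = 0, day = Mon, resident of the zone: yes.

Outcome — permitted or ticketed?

Permitted

Atomic conditions:
  disabled placard displayed: yes → true
  day = Mon: Mon == Mon is true
  hour of day (0-23) ≥ 22: 0 ≥ 22 is false
  hour of day (0-23) < 18: 0 < 18 is true
  vehicle length ≥ 112 in: 239 ≥ 112 is true
  day = Tue: Mon == Tue is false
  intended duration ≥ 559 min: 591 ≥ 559 is true
  NOT commercial vehicle: yes → false
  NOT street-cleaning window active: no → true
  NOT meter paid: yes → false
  permit type ∈ {B, C, staff}: visitor is not in the set → false
Combine:
[1.2] true AND true = true
[1] true AND true = true
[2.1] false AND true AND true = false
[2] NOT false = true
[3.1.1] false AND true = false
[3.1.2] false AND true = false
[3.1] false AND false = false
[3] NOT false = true
[4] false → false (antecedent false ⇒ implication holds) = true
[root] true AND true AND true AND true = true
Overall: true → permitted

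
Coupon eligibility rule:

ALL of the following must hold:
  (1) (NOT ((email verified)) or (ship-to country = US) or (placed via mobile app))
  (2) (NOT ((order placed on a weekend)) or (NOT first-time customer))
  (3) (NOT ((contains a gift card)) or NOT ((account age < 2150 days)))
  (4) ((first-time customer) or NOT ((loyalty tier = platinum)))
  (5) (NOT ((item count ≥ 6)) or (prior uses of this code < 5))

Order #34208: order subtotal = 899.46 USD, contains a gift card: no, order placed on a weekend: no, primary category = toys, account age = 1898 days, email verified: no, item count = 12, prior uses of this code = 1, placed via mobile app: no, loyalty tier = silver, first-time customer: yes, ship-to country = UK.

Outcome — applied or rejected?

Atomic conditions:
  email verified: no → false
  ship-to country = US: UK == US is false
  placed via mobile app: no → false
  order placed on a weekend: no → false
  NOT first-time customer: yes → false
  contains a gift card: no → false
  account age < 2150 days: 1898 < 2150 is true
  first-time customer: yes → true
  loyalty tier = platinum: silver == platinum is false
  item count ≥ 6: 12 ≥ 6 is true
  prior uses of this code < 5: 1 < 5 is true
Combine:
[1.1] NOT false = true
[1] true OR false OR false = true
[2.1] NOT false = true
[2] true OR false = true
[3.1] NOT false = true
[3.2] NOT true = false
[3] true OR false = true
[4.2] NOT false = true
[4] true OR true = true
[5.1] NOT true = false
[5] false OR true = true
[root] true AND true AND true AND true AND true = true
Overall: true → applied

Applied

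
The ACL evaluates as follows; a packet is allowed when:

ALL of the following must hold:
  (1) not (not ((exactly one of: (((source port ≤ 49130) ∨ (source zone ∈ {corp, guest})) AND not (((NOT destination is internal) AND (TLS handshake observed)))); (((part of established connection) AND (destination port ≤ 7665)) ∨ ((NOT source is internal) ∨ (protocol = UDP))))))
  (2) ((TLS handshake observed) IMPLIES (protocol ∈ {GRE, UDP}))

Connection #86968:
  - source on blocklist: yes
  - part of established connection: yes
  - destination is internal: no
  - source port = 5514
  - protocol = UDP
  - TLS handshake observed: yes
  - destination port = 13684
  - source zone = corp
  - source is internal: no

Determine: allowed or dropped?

Allowed

Atomic conditions:
  source port ≤ 49130: 5514 ≤ 49130 is true
  source zone ∈ {corp, guest}: corp is in the set → true
  NOT destination is internal: no → true
  TLS handshake observed: yes → true
  part of established connection: yes → true
  destination port ≤ 7665: 13684 ≤ 7665 is false
  NOT source is internal: no → true
  protocol = UDP: UDP == UDP is true
  protocol ∈ {GRE, UDP}: UDP is in the set → true
Combine:
[1.1.1.1.1] true OR true = true
[1.1.1.1.2.1] true AND true = true
[1.1.1.1.2] NOT true = false
[1.1.1.1] true AND false = false
[1.1.1.2.1] true AND false = false
[1.1.1.2.2] true OR true = true
[1.1.1.2] false OR true = true
[1.1.1] exactly-one(false, true) = true
[1.1] NOT true = false
[1] NOT false = true
[2] true → true = true
[root] true AND true = true
Overall: true → allowed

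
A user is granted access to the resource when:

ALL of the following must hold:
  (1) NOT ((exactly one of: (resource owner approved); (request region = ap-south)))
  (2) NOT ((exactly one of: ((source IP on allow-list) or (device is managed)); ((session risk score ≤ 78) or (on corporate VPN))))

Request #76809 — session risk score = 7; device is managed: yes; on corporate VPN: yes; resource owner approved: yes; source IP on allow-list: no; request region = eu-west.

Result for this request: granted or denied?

Denied

Atomic conditions:
  resource owner approved: yes → true
  request region = ap-south: eu-west == ap-south is false
  source IP on allow-list: no → false
  device is managed: yes → true
  session risk score ≤ 78: 7 ≤ 78 is true
  on corporate VPN: yes → true
Combine:
[1.1] exactly-one(true, false) = true
[1] NOT true = false
[2.1.1] false OR true = true
[2.1.2] true OR true = true
[2.1] exactly-one(true, true) = false
[2] NOT false = true
[root] false AND true = false
Overall: false → denied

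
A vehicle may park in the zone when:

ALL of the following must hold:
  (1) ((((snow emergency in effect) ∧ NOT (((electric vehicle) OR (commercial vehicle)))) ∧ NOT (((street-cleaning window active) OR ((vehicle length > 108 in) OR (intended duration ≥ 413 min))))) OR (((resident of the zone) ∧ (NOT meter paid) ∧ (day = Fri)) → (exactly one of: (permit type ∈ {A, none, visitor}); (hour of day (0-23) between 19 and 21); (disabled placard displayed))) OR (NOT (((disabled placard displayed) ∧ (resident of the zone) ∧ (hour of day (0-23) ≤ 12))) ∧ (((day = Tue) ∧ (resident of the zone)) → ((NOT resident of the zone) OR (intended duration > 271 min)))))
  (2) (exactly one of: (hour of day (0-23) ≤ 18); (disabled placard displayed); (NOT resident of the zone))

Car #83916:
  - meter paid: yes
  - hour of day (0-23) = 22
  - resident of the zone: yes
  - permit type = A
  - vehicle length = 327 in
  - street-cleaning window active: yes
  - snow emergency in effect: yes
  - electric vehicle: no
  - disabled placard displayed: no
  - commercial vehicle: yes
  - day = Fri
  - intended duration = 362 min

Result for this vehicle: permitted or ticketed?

Atomic conditions:
  snow emergency in effect: yes → true
  electric vehicle: no → false
  commercial vehicle: yes → true
  street-cleaning window active: yes → true
  vehicle length > 108 in: 327 > 108 is true
  intended duration ≥ 413 min: 362 ≥ 413 is false
  resident of the zone: yes → true
  NOT meter paid: yes → false
  day = Fri: Fri == Fri is true
  permit type ∈ {A, none, visitor}: A is in the set → true
  hour of day (0-23) between 19 and 21: 22 in [19, 21] is false
  disabled placard displayed: no → false
  hour of day (0-23) ≤ 12: 22 ≤ 12 is false
  day = Tue: Fri == Tue is false
  NOT resident of the zone: yes → false
  intended duration > 271 min: 362 > 271 is true
  hour of day (0-23) ≤ 18: 22 ≤ 18 is false
Combine:
[1.1.1.2.1] false OR true = true
[1.1.1.2] NOT true = false
[1.1.1] true AND false = false
[1.1.2.1.2] true OR false = true
[1.1.2.1] true OR true = true
[1.1.2] NOT true = false
[1.1] false AND false = false
[1.2.1] true AND false AND true = false
[1.2.2] exactly-one(true, false, false) = true
[1.2] false → true (antecedent false ⇒ implication holds) = true
[1.3.1.1] false AND true AND false = false
[1.3.1] NOT false = true
[1.3.2.1] false AND true = false
[1.3.2.2] false OR true = true
[1.3.2] false → true (antecedent false ⇒ implication holds) = true
[1.3] true AND true = true
[1] false OR true OR true = true
[2] exactly-one(false, false, false) = false
[root] true AND false = false
Overall: false → ticketed

Ticketed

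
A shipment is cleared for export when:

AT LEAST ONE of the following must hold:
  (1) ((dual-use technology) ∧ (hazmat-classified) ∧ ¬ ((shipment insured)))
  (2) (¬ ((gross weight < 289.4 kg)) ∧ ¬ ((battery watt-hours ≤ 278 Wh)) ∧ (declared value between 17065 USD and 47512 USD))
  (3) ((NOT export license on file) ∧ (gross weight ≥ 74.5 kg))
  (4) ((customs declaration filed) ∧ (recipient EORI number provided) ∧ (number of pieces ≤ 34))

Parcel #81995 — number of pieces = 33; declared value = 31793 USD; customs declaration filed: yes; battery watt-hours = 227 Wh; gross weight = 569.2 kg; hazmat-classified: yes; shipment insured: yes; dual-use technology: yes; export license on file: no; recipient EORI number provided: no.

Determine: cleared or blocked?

Cleared

Atomic conditions:
  dual-use technology: yes → true
  hazmat-classified: yes → true
  shipment insured: yes → true
  gross weight < 289.4 kg: 569.2 < 289.4 is false
  battery watt-hours ≤ 278 Wh: 227 ≤ 278 is true
  declared value between 17065 USD and 47512 USD: 31793 in [17065, 47512] is true
  NOT export license on file: no → true
  gross weight ≥ 74.5 kg: 569.2 ≥ 74.5 is true
  customs declaration filed: yes → true
  recipient EORI number provided: no → false
  number of pieces ≤ 34: 33 ≤ 34 is true
Combine:
[1.3] NOT true = false
[1] true AND true AND false = false
[2.1] NOT false = true
[2.2] NOT true = false
[2] true AND false AND true = false
[3] true AND true = true
[4] true AND false AND true = false
[root] false OR false OR true OR false = true
Overall: true → cleared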